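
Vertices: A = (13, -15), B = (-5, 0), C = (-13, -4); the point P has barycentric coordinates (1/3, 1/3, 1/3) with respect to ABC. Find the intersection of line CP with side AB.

(4, -15/2)

Line CP meets AB where the C-coordinate vanishes; zeroing P's C-weight and renormalizing leaves A, B-weights 1/3 : 1/3 → (1/2, 1/2).
So Q = (1/2)·A + (1/2)·B = (4, -15/2).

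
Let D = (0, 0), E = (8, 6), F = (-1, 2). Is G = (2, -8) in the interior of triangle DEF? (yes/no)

no

Barycentric coordinates of G: (51/11, -2/11, -38/11).
The three coordinates are positive, negative, negative; a point is interior exactly when all three are positive.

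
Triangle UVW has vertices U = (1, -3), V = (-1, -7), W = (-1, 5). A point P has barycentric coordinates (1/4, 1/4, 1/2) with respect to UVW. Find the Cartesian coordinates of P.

P = (1/4)·U + (1/4)·V + (1/2)·W.
x-coordinate: (1/4)·1 + (1/4)·(-1) + (1/2)·(-1) = -1/2.
y-coordinate: (1/4)·(-3) + (1/4)·(-7) + (1/2)·5 = 0.

(-1/2, 0)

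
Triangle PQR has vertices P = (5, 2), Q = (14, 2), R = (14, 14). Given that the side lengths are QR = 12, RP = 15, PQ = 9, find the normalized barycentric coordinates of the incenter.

(1/3, 5/12, 1/4)

The incenter has barycentric coordinates proportional to the opposite side lengths: (12 : 15 : 9).
Normalizing by 12+15+9 = 36 gives (1/3, 5/12, 1/4).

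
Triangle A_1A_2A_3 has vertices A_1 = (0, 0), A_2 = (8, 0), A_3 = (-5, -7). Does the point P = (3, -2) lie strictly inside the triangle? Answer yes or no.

Barycentric coordinates of P: (9/56, 31/56, 2/7).
The three coordinates are positive, positive, positive; a point is interior exactly when all three are positive.

yes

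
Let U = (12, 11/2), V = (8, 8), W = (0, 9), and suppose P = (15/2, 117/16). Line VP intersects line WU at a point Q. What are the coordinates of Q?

Barycentric coordinates of P with respect to UVW: (3/8, 3/8, 1/4).
On side WU the V-coordinate is zero; dropping P's V-weight 3/8 and renormalizing the remaining 1/4 : 3/8 gives weights 2/5, 3/5 on W, U.
Q = (2/5)·(0, 9) + (3/5)·(12, 11/2) = (36/5, 69/10).

(36/5, 69/10)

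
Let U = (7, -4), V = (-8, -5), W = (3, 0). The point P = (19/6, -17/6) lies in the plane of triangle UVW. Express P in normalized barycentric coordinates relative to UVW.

Signed area of the reference triangle: [UVW] = ½·(7·(-5−0) + (-8)·(0−(-4)) + 3·(-4−(-5))) = ½·(-35 − 32 + 3) = -32.
[PVW] = ½·((19/6)·(-5−0) + (-8)·(0−(-17/6)) + 3·(-17/6−(-5))) = ½·(-95/6 − 68/3 + 13/2) = -16, so the U-coordinate is (-16)/(-32) = 1/2.
[UPW] = ½·(7·(-17/6−0) + (19/6)·(0−(-4)) + 3·(-4−(-17/6))) = ½·(-119/6 + 38/3 − 7/2) = -16/3, so the V-coordinate is 1/6.
[UVP] = ½·(7·(-5−(-17/6)) + (-8)·(-17/6−(-4)) + (19/6)·(-4−(-5))) = ½·(-91/6 − 28/3 + 19/6) = -32/3, so the W-coordinate is 1/3.

(1/2, 1/6, 1/3)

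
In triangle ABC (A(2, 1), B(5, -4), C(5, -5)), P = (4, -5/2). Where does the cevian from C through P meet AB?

(19/5, -2)

Barycentric coordinates of P with respect to ABC: (1/3, 1/2, 1/6).
On side AB the C-coordinate is zero; dropping P's C-weight 1/6 and renormalizing the remaining 1/3 : 1/2 gives weights 2/5, 3/5 on A, B.
Q = (2/5)·(2, 1) + (3/5)·(5, -4) = (19/5, -2).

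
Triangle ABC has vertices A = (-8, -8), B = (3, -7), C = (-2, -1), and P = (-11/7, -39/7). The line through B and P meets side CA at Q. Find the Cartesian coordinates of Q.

Barycentric coordinates of P with respect to ABC: (2/7, 3/7, 2/7).
On side CA the B-coordinate is zero; dropping P's B-weight 3/7 and renormalizing the remaining 2/7 : 2/7 gives weights 1/2, 1/2 on C, A.
Q = (1/2)·(-2, -1) + (1/2)·(-8, -8) = (-5, -9/2).

(-5, -9/2)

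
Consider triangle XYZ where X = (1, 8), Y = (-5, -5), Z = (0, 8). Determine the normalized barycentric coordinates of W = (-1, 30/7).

Signed area of the reference triangle: [XYZ] = ½·(1·(-5−8) + (-5)·(8−8) + 0·(8−(-5))) = ½·(-13 + 0 + 0) = -13/2.
[WYZ] = ½·((-1)·(-5−8) + (-5)·(8−(30/7)) + 0·(30/7−(-5))) = ½·(13 − 130/7 + 0) = -39/14, so the X-coordinate is (-39/14)/(-13/2) = 3/7.
[XWZ] = ½·(1·(30/7−8) + (-1)·(8−8) + 0·(8−(30/7))) = ½·(-26/7 + 0 + 0) = -13/7, so the Y-coordinate is 2/7.
[XYW] = ½·(1·(-5−(30/7)) + (-5)·(30/7−8) + (-1)·(8−(-5))) = ½·(-65/7 + 130/7 − 13) = -13/7, so the Z-coordinate is 2/7.
Check: 3/7 + 2/7 + 2/7 = 1.

(3/7, 2/7, 2/7)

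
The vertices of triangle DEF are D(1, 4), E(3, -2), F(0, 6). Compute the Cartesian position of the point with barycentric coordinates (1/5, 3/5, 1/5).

(2, 4/5)

G = (1/5)·D + (3/5)·E + (1/5)·F.
x-coordinate: (1/5)·1 + (3/5)·3 + (1/5)·0 = 2.
y-coordinate: (1/5)·4 + (3/5)·(-2) + (1/5)·6 = 4/5.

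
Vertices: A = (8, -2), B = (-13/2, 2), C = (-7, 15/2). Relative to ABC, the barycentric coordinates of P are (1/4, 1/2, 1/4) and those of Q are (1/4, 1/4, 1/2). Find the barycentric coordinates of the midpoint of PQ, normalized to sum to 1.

Since both coordinate triples sum to 1, the midpoint's barycentrics are the componentwise average.
(1/4+1/4)/2 = 1/4; similarly 3/8 and 3/8.

(1/4, 3/8, 3/8)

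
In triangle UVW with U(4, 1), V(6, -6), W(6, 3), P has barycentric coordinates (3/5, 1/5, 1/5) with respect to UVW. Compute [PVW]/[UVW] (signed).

3/5

The signed ratio [PVW]/[UVW] equals the barycentric coordinate of P at vertex U, which is 3/5.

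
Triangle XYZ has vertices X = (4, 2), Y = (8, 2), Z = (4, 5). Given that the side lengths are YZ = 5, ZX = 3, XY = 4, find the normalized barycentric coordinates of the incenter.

(5/12, 1/4, 1/3)

The incenter has barycentric coordinates proportional to the opposite side lengths: (5 : 3 : 4).
Normalizing by 5+3+4 = 12 gives (5/12, 1/4, 1/3).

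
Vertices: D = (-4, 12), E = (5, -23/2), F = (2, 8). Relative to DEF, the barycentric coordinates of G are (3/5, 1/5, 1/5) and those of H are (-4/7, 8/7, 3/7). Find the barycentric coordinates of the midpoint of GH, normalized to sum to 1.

Since both coordinate triples sum to 1, the midpoint's barycentrics are the componentwise average.
(3/5+-4/7)/2 = 1/70; similarly 47/70 and 11/35.

(1/70, 47/70, 11/35)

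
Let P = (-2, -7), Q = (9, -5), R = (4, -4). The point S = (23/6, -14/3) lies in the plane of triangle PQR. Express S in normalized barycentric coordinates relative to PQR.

Signed area of the reference triangle: [PQR] = ½·((-2)·(-5−(-4)) + 9·(-4−(-7)) + 4·(-7−(-5))) = ½·(2 + 27 − 8) = 21/2.
[SQR] = ½·((23/6)·(-5−(-4)) + 9·(-4−(-14/3)) + 4·(-14/3−(-5))) = ½·(-23/6 + 6 + 4/3) = 7/4, so the P-coordinate is (7/4)/(21/2) = 1/6.
[PSR] = ½·((-2)·(-14/3−(-4)) + (23/6)·(-4−(-7)) + 4·(-7−(-14/3))) = ½·(4/3 + 23/2 − 28/3) = 7/4, so the Q-coordinate is 1/6.
[PQS] = ½·((-2)·(-5−(-14/3)) + 9·(-14/3−(-7)) + (23/6)·(-7−(-5))) = ½·(2/3 + 21 − 23/3) = 7, so the R-coordinate is 2/3.
Check: 1/6 + 1/6 + 2/3 = 1.

(1/6, 1/6, 2/3)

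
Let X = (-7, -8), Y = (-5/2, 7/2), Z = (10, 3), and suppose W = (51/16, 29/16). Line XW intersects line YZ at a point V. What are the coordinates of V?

Barycentric coordinates of W with respect to XYZ: (1/8, 3/8, 1/2).
On side YZ the X-coordinate is zero; dropping W's X-weight 1/8 and renormalizing the remaining 3/8 : 1/2 gives weights 3/7, 4/7 on Y, Z.
V = (3/7)·(-5/2, 7/2) + (4/7)·(10, 3) = (65/14, 45/14).

(65/14, 45/14)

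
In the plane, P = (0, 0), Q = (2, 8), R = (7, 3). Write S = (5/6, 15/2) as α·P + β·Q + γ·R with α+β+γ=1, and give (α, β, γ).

(1/6, 1, -1/6)

Signed area of the reference triangle: [PQR] = ½·(0·(8−3) + 2·(3−0) + 7·(0−8)) = ½·(0 + 6 − 56) = -25.
[SQR] = ½·((5/6)·(8−3) + 2·(3−(15/2)) + 7·(15/2−8)) = ½·(25/6 − 9 − 7/2) = -25/6, so the P-coordinate is (-25/6)/(-25) = 1/6.
[PSR] = ½·(0·(15/2−3) + (5/6)·(3−0) + 7·(0−(15/2))) = ½·(0 + 5/2 − 105/2) = -25, so the Q-coordinate is 1.
[PQS] = ½·(0·(8−(15/2)) + 2·(15/2−0) + (5/6)·(0−8)) = ½·(0 + 15 − 20/3) = 25/6, so the R-coordinate is -1/6.
Check: 1/6 + 1 − 1/6 = 1.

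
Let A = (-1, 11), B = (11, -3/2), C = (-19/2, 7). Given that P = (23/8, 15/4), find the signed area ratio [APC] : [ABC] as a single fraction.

1/2

[ABC] = ½·((-1)·(-3/2−7) + 11·(7−11) + (-19/2)·(11−(-3/2))) = ½·(17/2 − 44 − 475/4) = -617/8.
[APC] = ½·((-1)·(15/4−7) + (23/8)·(7−11) + (-19/2)·(11−(15/4))) = ½·(13/4 − 23/2 − 551/8) = -617/16, so the ratio is (-617/16)/(-617/8) = 1/2.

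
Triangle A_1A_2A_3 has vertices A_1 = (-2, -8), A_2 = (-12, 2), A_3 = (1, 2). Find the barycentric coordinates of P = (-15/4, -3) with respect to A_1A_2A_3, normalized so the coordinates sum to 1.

Signed area of the reference triangle: [A_1A_2A_3] = ½·((-2)·(2−2) + (-12)·(2−(-8)) + 1·(-8−2)) = ½·(0 − 120 − 10) = -65.
[PA_2A_3] = ½·((-15/4)·(2−2) + (-12)·(2−(-3)) + 1·(-3−2)) = ½·(0 − 60 − 5) = -65/2, so the A_1-coordinate is (-65/2)/(-65) = 1/2.
[A_1PA_3] = ½·((-2)·(-3−2) + (-15/4)·(2−(-8)) + 1·(-8−(-3))) = ½·(10 − 75/2 − 5) = -65/4, so the A_2-coordinate is 1/4.
[A_1A_2P] = ½·((-2)·(2−(-3)) + (-12)·(-3−(-8)) + (-15/4)·(-8−2)) = ½·(-10 − 60 + 75/2) = -65/4, so the A_3-coordinate is 1/4.

(1/2, 1/4, 1/4)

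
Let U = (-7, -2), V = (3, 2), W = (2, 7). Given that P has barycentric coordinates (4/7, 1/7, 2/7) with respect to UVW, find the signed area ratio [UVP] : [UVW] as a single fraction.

The signed ratio [UVP]/[UVW] equals the barycentric coordinate of P at vertex W, which is 2/7.

2/7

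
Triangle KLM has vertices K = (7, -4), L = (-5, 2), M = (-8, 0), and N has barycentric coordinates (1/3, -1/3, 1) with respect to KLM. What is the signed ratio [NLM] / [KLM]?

The signed ratio [NLM]/[KLM] equals the barycentric coordinate of N at vertex K, which is 1/3.

1/3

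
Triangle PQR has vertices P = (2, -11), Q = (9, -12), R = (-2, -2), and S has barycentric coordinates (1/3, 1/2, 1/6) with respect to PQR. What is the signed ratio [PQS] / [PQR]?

The signed ratio [PQS]/[PQR] equals the barycentric coordinate of S at vertex R, which is 1/6.

1/6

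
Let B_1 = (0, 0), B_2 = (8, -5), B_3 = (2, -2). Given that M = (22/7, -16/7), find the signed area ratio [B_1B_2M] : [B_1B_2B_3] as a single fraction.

3/7

[B_1B_2B_3] = ½·(0·(-5−(-2)) + 8·(-2−0) + 2·(0−(-5))) = ½·(0 − 16 + 10) = -3.
[B_1B_2M] = ½·(0·(-5−(-16/7)) + 8·(-16/7−0) + (22/7)·(0−(-5))) = ½·(0 − 128/7 + 110/7) = -9/7, so the ratio is (-9/7)/(-3) = 3/7.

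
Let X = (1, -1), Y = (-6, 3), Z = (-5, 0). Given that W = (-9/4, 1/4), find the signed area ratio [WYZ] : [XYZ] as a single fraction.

[XYZ] = ½·(1·(3−0) + (-6)·(0−(-1)) + (-5)·(-1−3)) = ½·(3 − 6 + 20) = 17/2.
[WYZ] = ½·((-9/4)·(3−0) + (-6)·(0−(1/4)) + (-5)·(1/4−3)) = ½·(-27/4 + 3/2 + 55/4) = 17/4, so the ratio is (17/4)/(17/2) = 1/2.

1/2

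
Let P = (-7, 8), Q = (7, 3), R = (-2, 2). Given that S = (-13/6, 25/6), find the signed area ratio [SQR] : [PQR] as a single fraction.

[PQR] = ½·((-7)·(3−2) + 7·(2−8) + (-2)·(8−3)) = ½·(-7 − 42 − 10) = -59/2.
[SQR] = ½·((-13/6)·(3−2) + 7·(2−(25/6)) + (-2)·(25/6−3)) = ½·(-13/6 − 91/6 − 7/3) = -59/6, so the ratio is (-59/6)/(-59/2) = 1/3.

1/3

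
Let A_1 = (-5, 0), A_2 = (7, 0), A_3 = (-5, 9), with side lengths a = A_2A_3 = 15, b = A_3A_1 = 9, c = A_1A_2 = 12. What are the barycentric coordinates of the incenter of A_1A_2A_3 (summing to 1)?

The incenter has barycentric coordinates proportional to the opposite side lengths: (15 : 9 : 12).
Normalizing by 15+9+12 = 36 gives (5/12, 1/4, 1/3).

(5/12, 1/4, 1/3)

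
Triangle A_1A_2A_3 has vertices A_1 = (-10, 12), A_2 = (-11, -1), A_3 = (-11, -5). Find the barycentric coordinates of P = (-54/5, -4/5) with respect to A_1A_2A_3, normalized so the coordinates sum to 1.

(1/5, 1/5, 3/5)

Signed area of the reference triangle: [A_1A_2A_3] = ½·((-10)·(-1−(-5)) + (-11)·(-5−12) + (-11)·(12−(-1))) = ½·(-40 + 187 − 143) = 2.
[PA_2A_3] = ½·((-54/5)·(-1−(-5)) + (-11)·(-5−(-4/5)) + (-11)·(-4/5−(-1))) = ½·(-216/5 + 231/5 − 11/5) = 2/5, so the A_1-coordinate is (2/5)/2 = 1/5.
[A_1PA_3] = ½·((-10)·(-4/5−(-5)) + (-54/5)·(-5−12) + (-11)·(12−(-4/5))) = ½·(-42 + 918/5 − 704/5) = 2/5, so the A_2-coordinate is 1/5.
[A_1A_2P] = ½·((-10)·(-1−(-4/5)) + (-11)·(-4/5−12) + (-54/5)·(12−(-1))) = ½·(2 + 704/5 − 702/5) = 6/5, so the A_3-coordinate is 3/5.
Check: 1/5 + 1/5 + 3/5 = 1.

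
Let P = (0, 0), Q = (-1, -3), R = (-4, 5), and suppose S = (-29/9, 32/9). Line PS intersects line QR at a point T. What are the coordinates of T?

Barycentric coordinates of S with respect to PQR: (1/9, 1/9, 7/9).
On side QR the P-coordinate is zero; dropping S's P-weight 1/9 and renormalizing the remaining 1/9 : 7/9 gives weights 1/8, 7/8 on Q, R.
T = (1/8)·(-1, -3) + (7/8)·(-4, 5) = (-29/8, 4).

(-29/8, 4)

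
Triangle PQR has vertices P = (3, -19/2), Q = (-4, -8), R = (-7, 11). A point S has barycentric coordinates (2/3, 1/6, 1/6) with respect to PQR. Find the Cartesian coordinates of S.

S = (2/3)·P + (1/6)·Q + (1/6)·R.
x-coordinate: (2/3)·3 + (1/6)·(-4) + (1/6)·(-7) = 1/6.
y-coordinate: (2/3)·(-19/2) + (1/6)·(-8) + (1/6)·11 = -35/6.

(1/6, -35/6)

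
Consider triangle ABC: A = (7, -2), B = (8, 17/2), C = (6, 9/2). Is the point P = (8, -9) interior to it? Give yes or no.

Barycentric coordinates of P: (35/17, -1/34, -35/34).
The three coordinates are positive, negative, negative; a point is interior exactly when all three are positive.

no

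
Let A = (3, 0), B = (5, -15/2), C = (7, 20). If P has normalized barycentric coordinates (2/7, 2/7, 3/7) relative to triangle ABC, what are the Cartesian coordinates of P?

P = (2/7)·A + (2/7)·B + (3/7)·C.
x-coordinate: (2/7)·3 + (2/7)·5 + (3/7)·7 = 37/7.
y-coordinate: (2/7)·0 + (2/7)·(-15/2) + (3/7)·20 = 45/7.

(37/7, 45/7)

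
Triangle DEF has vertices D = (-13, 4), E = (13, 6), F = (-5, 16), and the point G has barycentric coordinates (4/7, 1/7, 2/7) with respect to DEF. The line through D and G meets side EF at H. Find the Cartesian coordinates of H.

Line DG meets EF where the D-coordinate vanishes; zeroing G's D-weight and renormalizing leaves E, F-weights 1/7 : 2/7 → (1/3, 2/3).
So H = (1/3)·E + (2/3)·F = (1, 38/3).

(1, 38/3)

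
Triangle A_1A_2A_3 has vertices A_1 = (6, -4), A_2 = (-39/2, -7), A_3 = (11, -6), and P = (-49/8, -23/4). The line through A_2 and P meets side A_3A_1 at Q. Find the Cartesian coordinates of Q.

(29/4, -9/2)

Barycentric coordinates of P with respect to A_1A_2A_3: (3/8, 1/2, 1/8).
On side A_3A_1 the A_2-coordinate is zero; dropping P's A_2-weight 1/2 and renormalizing the remaining 1/8 : 3/8 gives weights 1/4, 3/4 on A_3, A_1.
Q = (1/4)·(11, -6) + (3/4)·(6, -4) = (29/4, -9/2).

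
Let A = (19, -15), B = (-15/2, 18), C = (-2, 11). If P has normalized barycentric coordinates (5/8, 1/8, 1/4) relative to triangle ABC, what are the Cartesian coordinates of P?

P = (5/8)·A + (1/8)·B + (1/4)·C.
x-coordinate: (5/8)·19 + (1/8)·(-15/2) + (1/4)·(-2) = 167/16.
y-coordinate: (5/8)·(-15) + (1/8)·18 + (1/4)·11 = -35/8.

(167/16, -35/8)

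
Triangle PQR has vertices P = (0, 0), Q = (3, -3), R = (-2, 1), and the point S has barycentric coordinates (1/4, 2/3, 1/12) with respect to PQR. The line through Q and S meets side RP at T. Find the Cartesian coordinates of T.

(-1/2, 1/4)

Line QS meets RP where the Q-coordinate vanishes; zeroing S's Q-weight and renormalizing leaves R, P-weights 1/12 : 1/4 → (1/4, 3/4).
So T = (1/4)·R + (3/4)·P = (-1/2, 1/4).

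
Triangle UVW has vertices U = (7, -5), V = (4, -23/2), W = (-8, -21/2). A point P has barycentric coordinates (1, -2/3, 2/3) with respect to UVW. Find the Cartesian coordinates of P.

P = 1·U + (-2/3)·V + (2/3)·W.
x-coordinate: 1·7 + (-2/3)·4 + (2/3)·(-8) = -1.
y-coordinate: 1·(-5) + (-2/3)·(-23/2) + (2/3)·(-21/2) = -13/3.

(-1, -13/3)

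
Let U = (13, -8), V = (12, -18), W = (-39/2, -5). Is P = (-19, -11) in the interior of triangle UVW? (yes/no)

no

Barycentric coordinates of P: (-365/656, 387/656, 317/328).
The three coordinates are negative, positive, positive; a point is interior exactly when all three are positive.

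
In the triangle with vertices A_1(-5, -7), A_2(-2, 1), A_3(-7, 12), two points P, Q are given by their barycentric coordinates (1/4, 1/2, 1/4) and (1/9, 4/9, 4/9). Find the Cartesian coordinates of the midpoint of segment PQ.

(-77/18, 27/8)

Barycentric coordinates of the midpoint are the average: (13/72, 17/36, 25/72).
Converting: (13/72)·A_1 + (17/36)·A_2 + (25/72)·A_3 = (-77/18, 27/8).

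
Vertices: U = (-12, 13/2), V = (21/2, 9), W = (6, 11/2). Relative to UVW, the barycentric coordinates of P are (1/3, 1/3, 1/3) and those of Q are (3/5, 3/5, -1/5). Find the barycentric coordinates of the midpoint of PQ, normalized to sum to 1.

Since both coordinate triples sum to 1, the midpoint's barycentrics are the componentwise average.
(1/3+3/5)/2 = 7/15; similarly 7/15 and 1/15.

(7/15, 7/15, 1/15)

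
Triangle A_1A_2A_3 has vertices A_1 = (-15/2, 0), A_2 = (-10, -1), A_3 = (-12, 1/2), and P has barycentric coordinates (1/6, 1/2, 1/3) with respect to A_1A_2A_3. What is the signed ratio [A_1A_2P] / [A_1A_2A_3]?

1/3

The signed ratio [A_1A_2P]/[A_1A_2A_3] equals the barycentric coordinate of P at vertex A_3, which is 1/3.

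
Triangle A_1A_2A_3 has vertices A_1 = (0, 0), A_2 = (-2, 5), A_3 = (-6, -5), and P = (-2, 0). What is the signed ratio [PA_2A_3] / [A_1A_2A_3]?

1/2

[A_1A_2A_3] = ½·(0·(5−(-5)) + (-2)·(-5−0) + (-6)·(0−5)) = ½·(0 + 10 + 30) = 20.
[PA_2A_3] = ½·((-2)·(5−(-5)) + (-2)·(-5−0) + (-6)·(0−5)) = ½·(-20 + 10 + 30) = 10, so the ratio is 10/20 = 1/2.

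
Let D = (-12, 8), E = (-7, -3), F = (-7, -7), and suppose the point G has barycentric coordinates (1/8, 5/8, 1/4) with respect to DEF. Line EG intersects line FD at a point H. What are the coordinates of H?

Line EG meets FD where the E-coordinate vanishes; zeroing G's E-weight and renormalizing leaves F, D-weights 1/4 : 1/8 → (2/3, 1/3).
So H = (2/3)·F + (1/3)·D = (-26/3, -2).

(-26/3, -2)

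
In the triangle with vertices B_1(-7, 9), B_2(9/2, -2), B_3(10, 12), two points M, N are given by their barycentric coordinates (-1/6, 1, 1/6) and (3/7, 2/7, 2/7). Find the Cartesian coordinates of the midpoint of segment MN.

Barycentric coordinates of the midpoint are the average: (11/84, 9/14, 19/84).
Converting: (11/84)·B_1 + (9/14)·B_2 + (19/84)·B_3 = (89/21, 73/28).

(89/21, 73/28)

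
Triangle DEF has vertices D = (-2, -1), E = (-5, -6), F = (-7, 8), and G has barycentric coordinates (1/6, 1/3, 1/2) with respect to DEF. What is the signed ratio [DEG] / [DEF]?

1/2

The signed ratio [DEG]/[DEF] equals the barycentric coordinate of G at vertex F, which is 1/2.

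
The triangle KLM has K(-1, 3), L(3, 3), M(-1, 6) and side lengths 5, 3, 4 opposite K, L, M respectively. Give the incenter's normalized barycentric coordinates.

The incenter has barycentric coordinates proportional to the opposite side lengths: (5 : 3 : 4).
Normalizing by 5+3+4 = 12 gives (5/12, 1/4, 1/3).

(5/12, 1/4, 1/3)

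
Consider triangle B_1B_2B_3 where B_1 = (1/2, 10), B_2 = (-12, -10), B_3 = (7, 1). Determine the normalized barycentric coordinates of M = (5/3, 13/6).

(1/3, 1/6, 1/2)

Signed area of the reference triangle: [B_1B_2B_3] = ½·((1/2)·(-10−1) + (-12)·(1−10) + 7·(10−(-10))) = ½·(-11/2 + 108 + 140) = 485/4.
[MB_2B_3] = ½·((5/3)·(-10−1) + (-12)·(1−(13/6)) + 7·(13/6−(-10))) = ½·(-55/3 + 14 + 511/6) = 485/12, so the B_1-coordinate is (485/12)/(485/4) = 1/3.
[B_1MB_3] = ½·((1/2)·(13/6−1) + (5/3)·(1−10) + 7·(10−(13/6))) = ½·(7/12 − 15 + 329/6) = 485/24, so the B_2-coordinate is 1/6.
[B_1B_2M] = ½·((1/2)·(-10−(13/6)) + (-12)·(13/6−10) + (5/3)·(10−(-10))) = ½·(-73/12 + 94 + 100/3) = 485/8, so the B_3-coordinate is 1/2.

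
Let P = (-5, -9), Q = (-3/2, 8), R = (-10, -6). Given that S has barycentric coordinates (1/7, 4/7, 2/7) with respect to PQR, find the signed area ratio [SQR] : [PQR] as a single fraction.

The signed ratio [SQR]/[PQR] equals the barycentric coordinate of S at vertex P, which is 1/7.

1/7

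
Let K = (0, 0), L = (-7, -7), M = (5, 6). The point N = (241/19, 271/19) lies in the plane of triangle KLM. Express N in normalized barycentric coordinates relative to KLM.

Signed area of the reference triangle: [KLM] = ½·(0·(-7−6) + (-7)·(6−0) + 5·(0−(-7))) = ½·(0 − 42 + 35) = -7/2.
[NLM] = ½·((241/19)·(-7−6) + (-7)·(6−(271/19)) + 5·(271/19−(-7))) = ½·(-3133/19 + 1099/19 + 2020/19) = -7/19, so the K-coordinate is (-7/19)/(-7/2) = 2/19.
[KNM] = ½·(0·(271/19−6) + (241/19)·(6−0) + 5·(0−(271/19))) = ½·(0 + 1446/19 − 1355/19) = 91/38, so the L-coordinate is -13/19.
[KLN] = ½·(0·(-7−(271/19)) + (-7)·(271/19−0) + (241/19)·(0−(-7))) = ½·(0 − 1897/19 + 1687/19) = -105/19, so the M-coordinate is 30/19.

(2/19, -13/19, 30/19)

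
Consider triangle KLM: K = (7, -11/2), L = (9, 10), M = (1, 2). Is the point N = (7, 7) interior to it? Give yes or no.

Barycentric coordinates of N: (2/27, 25/36, 25/108).
The three coordinates are positive, positive, positive; a point is interior exactly when all three are positive.

yes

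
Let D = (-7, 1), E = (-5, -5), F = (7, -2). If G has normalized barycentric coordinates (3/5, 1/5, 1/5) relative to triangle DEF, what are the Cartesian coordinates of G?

G = (3/5)·D + (1/5)·E + (1/5)·F.
x-coordinate: (3/5)·(-7) + (1/5)·(-5) + (1/5)·7 = -19/5.
y-coordinate: (3/5)·1 + (1/5)·(-5) + (1/5)·(-2) = -4/5.

(-19/5, -4/5)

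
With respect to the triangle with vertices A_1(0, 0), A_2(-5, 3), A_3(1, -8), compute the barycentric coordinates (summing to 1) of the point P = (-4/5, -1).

(3/5, 1/5, 1/5)

Signed area of the reference triangle: [A_1A_2A_3] = ½·(0·(3−(-8)) + (-5)·(-8−0) + 1·(0−3)) = ½·(0 + 40 − 3) = 37/2.
[PA_2A_3] = ½·((-4/5)·(3−(-8)) + (-5)·(-8−(-1)) + 1·(-1−3)) = ½·(-44/5 + 35 − 4) = 111/10, so the A_1-coordinate is (111/10)/(37/2) = 3/5.
[A_1PA_3] = ½·(0·(-1−(-8)) + (-4/5)·(-8−0) + 1·(0−(-1))) = ½·(0 + 32/5 + 1) = 37/10, so the A_2-coordinate is 1/5.
[A_1A_2P] = ½·(0·(3−(-1)) + (-5)·(-1−0) + (-4/5)·(0−3)) = ½·(0 + 5 + 12/5) = 37/10, so the A_3-coordinate is 1/5.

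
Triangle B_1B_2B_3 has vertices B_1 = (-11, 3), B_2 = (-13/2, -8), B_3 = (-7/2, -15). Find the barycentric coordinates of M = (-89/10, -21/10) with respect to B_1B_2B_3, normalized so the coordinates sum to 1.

Signed area of the reference triangle: [B_1B_2B_3] = ½·((-11)·(-8−(-15)) + (-13/2)·(-15−3) + (-7/2)·(3−(-8))) = ½·(-77 + 117 − 77/2) = 3/4.
[MB_2B_3] = ½·((-89/10)·(-8−(-15)) + (-13/2)·(-15−(-21/10)) + (-7/2)·(-21/10−(-8))) = ½·(-623/10 + 1677/20 − 413/20) = 9/20, so the B_1-coordinate is (9/20)/(3/4) = 3/5.
[B_1MB_3] = ½·((-11)·(-21/10−(-15)) + (-89/10)·(-15−3) + (-7/2)·(3−(-21/10))) = ½·(-1419/10 + 801/5 − 357/20) = 9/40, so the B_2-coordinate is 3/10.
[B_1B_2M] = ½·((-11)·(-8−(-21/10)) + (-13/2)·(-21/10−3) + (-89/10)·(3−(-8))) = ½·(649/10 + 663/20 − 979/10) = 3/40, so the B_3-coordinate is 1/10.
Check: 3/5 + 3/10 + 1/10 = 1.

(3/5, 3/10, 1/10)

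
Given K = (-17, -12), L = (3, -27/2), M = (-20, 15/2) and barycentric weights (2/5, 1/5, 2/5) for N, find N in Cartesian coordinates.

(-71/5, -9/2)

N = (2/5)·K + (1/5)·L + (2/5)·M.
x-coordinate: (2/5)·(-17) + (1/5)·3 + (2/5)·(-20) = -71/5.
y-coordinate: (2/5)·(-12) + (1/5)·(-27/2) + (2/5)·(15/2) = -9/2.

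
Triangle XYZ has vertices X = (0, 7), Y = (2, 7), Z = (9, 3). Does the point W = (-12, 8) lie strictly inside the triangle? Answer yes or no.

Barycentric coordinates of W: (49/8, -39/8, -1/4).
The three coordinates are positive, negative, negative; a point is interior exactly when all three are positive.

no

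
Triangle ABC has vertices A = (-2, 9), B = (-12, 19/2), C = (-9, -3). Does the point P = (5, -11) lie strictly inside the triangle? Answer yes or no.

Barycentric coordinates of P: (302/247, -448/247, 393/247).
The three coordinates are positive, negative, positive; a point is interior exactly when all three are positive.

no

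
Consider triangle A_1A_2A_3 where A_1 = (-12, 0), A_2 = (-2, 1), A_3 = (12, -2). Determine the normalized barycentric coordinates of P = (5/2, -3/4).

Signed area of the reference triangle: [A_1A_2A_3] = ½·((-12)·(1−(-2)) + (-2)·(-2−0) + 12·(0−1)) = ½·(-36 + 4 − 12) = -22.
[PA_2A_3] = ½·((5/2)·(1−(-2)) + (-2)·(-2−(-3/4)) + 12·(-3/4−1)) = ½·(15/2 + 5/2 − 21) = -11/2, so the A_1-coordinate is (-11/2)/(-22) = 1/4.
[A_1PA_3] = ½·((-12)·(-3/4−(-2)) + (5/2)·(-2−0) + 12·(0−(-3/4))) = ½·(-15 − 5 + 9) = -11/2, so the A_2-coordinate is 1/4.
[A_1A_2P] = ½·((-12)·(1−(-3/4)) + (-2)·(-3/4−0) + (5/2)·(0−1)) = ½·(-21 + 3/2 − 5/2) = -11, so the A_3-coordinate is 1/2.

(1/4, 1/4, 1/2)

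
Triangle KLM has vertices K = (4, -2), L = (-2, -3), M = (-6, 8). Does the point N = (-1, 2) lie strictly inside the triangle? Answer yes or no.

yes

Barycentric coordinates of N: (31/70, 1/7, 29/70).
The three coordinates are positive, positive, positive; a point is interior exactly when all three are positive.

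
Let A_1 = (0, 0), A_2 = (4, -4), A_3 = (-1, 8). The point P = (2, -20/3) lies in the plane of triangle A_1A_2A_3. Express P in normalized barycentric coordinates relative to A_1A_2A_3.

Signed area of the reference triangle: [A_1A_2A_3] = ½·(0·(-4−8) + 4·(8−0) + (-1)·(0−(-4))) = ½·(0 + 32 − 4) = 14.
[PA_2A_3] = ½·(2·(-4−8) + 4·(8−(-20/3)) + (-1)·(-20/3−(-4))) = ½·(-24 + 176/3 + 8/3) = 56/3, so the A_1-coordinate is (56/3)/14 = 4/3.
[A_1PA_3] = ½·(0·(-20/3−8) + 2·(8−0) + (-1)·(0−(-20/3))) = ½·(0 + 16 − 20/3) = 14/3, so the A_2-coordinate is 1/3.
[A_1A_2P] = ½·(0·(-4−(-20/3)) + 4·(-20/3−0) + 2·(0−(-4))) = ½·(0 − 80/3 + 8) = -28/3, so the A_3-coordinate is -2/3.
Check: 4/3 + 1/3 − 2/3 = 1.

(4/3, 1/3, -2/3)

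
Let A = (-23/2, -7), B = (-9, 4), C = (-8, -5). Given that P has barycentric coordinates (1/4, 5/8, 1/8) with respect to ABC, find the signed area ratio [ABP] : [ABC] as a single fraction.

1/8

The signed ratio [ABP]/[ABC] equals the barycentric coordinate of P at vertex C, which is 1/8.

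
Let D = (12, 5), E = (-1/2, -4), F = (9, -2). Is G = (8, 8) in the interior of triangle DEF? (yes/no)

Barycentric coordinates of G: (194/121, 74/121, -147/121).
The three coordinates are positive, positive, negative; a point is interior exactly when all three are positive.

no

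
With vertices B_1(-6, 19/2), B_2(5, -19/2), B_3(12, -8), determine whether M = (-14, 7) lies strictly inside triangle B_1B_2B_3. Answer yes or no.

Barycentric coordinates of M: (288/299, 370/299, -359/299).
The three coordinates are positive, positive, negative; a point is interior exactly when all three are positive.

no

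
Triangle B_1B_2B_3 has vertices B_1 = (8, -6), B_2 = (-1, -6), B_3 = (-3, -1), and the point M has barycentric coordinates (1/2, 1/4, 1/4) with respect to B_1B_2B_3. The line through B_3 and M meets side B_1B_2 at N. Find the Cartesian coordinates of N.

Line B_3M meets B_1B_2 where the B_3-coordinate vanishes; zeroing M's B_3-weight and renormalizing leaves B_1, B_2-weights 1/2 : 1/4 → (2/3, 1/3).
So N = (2/3)·B_1 + (1/3)·B_2 = (5, -6).

(5, -6)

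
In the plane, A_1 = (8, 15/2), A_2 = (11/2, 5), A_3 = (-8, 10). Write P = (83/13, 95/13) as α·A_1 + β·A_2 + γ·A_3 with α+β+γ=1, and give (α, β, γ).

Signed area of the reference triangle: [A_1A_2A_3] = ½·(8·(5−10) + (11/2)·(10−(15/2)) + (-8)·(15/2−5)) = ½·(-40 + 55/4 − 20) = -185/8.
[PA_2A_3] = ½·((83/13)·(5−10) + (11/2)·(10−(95/13)) + (-8)·(95/13−5)) = ½·(-415/13 + 385/26 − 240/13) = -925/52, so the A_1-coordinate is (-925/52)/(-185/8) = 10/13.
[A_1PA_3] = ½·(8·(95/13−10) + (83/13)·(10−(15/2)) + (-8)·(15/2−(95/13))) = ½·(-280/13 + 415/26 − 20/13) = -185/52, so the A_2-coordinate is 2/13.
[A_1A_2P] = ½·(8·(5−(95/13)) + (11/2)·(95/13−(15/2)) + (83/13)·(15/2−5)) = ½·(-240/13 − 55/52 + 415/26) = -185/104, so the A_3-coordinate is 1/13.

(10/13, 2/13, 1/13)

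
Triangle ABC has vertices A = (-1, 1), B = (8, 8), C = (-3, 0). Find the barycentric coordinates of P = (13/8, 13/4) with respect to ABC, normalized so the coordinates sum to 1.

Signed area of the reference triangle: [ABC] = ½·((-1)·(8−0) + 8·(0−1) + (-3)·(1−8)) = ½·(-8 − 8 + 21) = 5/2.
[PBC] = ½·((13/8)·(8−0) + 8·(0−(13/4)) + (-3)·(13/4−8)) = ½·(13 − 26 + 57/4) = 5/8, so the A-coordinate is (5/8)/(5/2) = 1/4.
[APC] = ½·((-1)·(13/4−0) + (13/8)·(0−1) + (-3)·(1−(13/4))) = ½·(-13/4 − 13/8 + 27/4) = 15/16, so the B-coordinate is 3/8.
[ABP] = ½·((-1)·(8−(13/4)) + 8·(13/4−1) + (13/8)·(1−8)) = ½·(-19/4 + 18 − 91/8) = 15/16, so the C-coordinate is 3/8.

(1/4, 3/8, 3/8)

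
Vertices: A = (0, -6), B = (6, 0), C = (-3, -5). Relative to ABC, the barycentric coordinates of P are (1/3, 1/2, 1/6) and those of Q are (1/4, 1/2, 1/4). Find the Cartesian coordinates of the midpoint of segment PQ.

Barycentric coordinates of the midpoint are the average: (7/24, 1/2, 5/24).
Converting: (7/24)·A + (1/2)·B + (5/24)·C = (19/8, -67/24).

(19/8, -67/24)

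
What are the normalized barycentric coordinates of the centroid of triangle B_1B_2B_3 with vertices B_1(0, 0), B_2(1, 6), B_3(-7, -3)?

The centroid is the average of the vertices, so each weight is 1/3.

(1/3, 1/3, 1/3)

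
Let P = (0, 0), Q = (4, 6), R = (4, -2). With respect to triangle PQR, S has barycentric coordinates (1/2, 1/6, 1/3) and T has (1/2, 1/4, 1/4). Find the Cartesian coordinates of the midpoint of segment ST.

(2, 2/3)

Barycentric coordinates of the midpoint are the average: (1/2, 5/24, 7/24).
Converting: (1/2)·P + (5/24)·Q + (7/24)·R = (2, 2/3).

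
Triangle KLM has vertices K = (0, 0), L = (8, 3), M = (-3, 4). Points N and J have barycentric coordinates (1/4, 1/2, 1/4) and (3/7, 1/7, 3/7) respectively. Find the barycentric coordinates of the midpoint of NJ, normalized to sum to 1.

Since both coordinate triples sum to 1, the midpoint's barycentrics are the componentwise average.
(1/4+3/7)/2 = 19/56; similarly 9/28 and 19/56.

(19/56, 9/28, 19/56)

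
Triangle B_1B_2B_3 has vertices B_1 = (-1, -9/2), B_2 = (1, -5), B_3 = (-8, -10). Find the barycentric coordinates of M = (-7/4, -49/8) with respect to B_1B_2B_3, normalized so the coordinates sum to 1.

Signed area of the reference triangle: [B_1B_2B_3] = ½·((-1)·(-5−(-10)) + 1·(-10−(-9/2)) + (-8)·(-9/2−(-5))) = ½·(-5 − 11/2 − 4) = -29/4.
[MB_2B_3] = ½·((-7/4)·(-5−(-10)) + 1·(-10−(-49/8)) + (-8)·(-49/8−(-5))) = ½·(-35/4 − 31/8 + 9) = -29/16, so the B_1-coordinate is (-29/16)/(-29/4) = 1/4.
[B_1MB_3] = ½·((-1)·(-49/8−(-10)) + (-7/4)·(-10−(-9/2)) + (-8)·(-9/2−(-49/8))) = ½·(-31/8 + 77/8 − 13) = -29/8, so the B_2-coordinate is 1/2.
[B_1B_2M] = ½·((-1)·(-5−(-49/8)) + 1·(-49/8−(-9/2)) + (-7/4)·(-9/2−(-5))) = ½·(-9/8 − 13/8 − 7/8) = -29/16, so the B_3-coordinate is 1/4.

(1/4, 1/2, 1/4)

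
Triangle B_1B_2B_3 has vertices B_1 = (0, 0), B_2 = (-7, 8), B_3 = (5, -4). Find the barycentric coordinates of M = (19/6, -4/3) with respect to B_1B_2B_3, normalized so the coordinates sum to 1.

(-5/6, 1/2, 4/3)

Signed area of the reference triangle: [B_1B_2B_3] = ½·(0·(8−(-4)) + (-7)·(-4−0) + 5·(0−8)) = ½·(0 + 28 − 40) = -6.
[MB_2B_3] = ½·((19/6)·(8−(-4)) + (-7)·(-4−(-4/3)) + 5·(-4/3−8)) = ½·(38 + 56/3 − 140/3) = 5, so the B_1-coordinate is 5/(-6) = -5/6.
[B_1MB_3] = ½·(0·(-4/3−(-4)) + (19/6)·(-4−0) + 5·(0−(-4/3))) = ½·(0 − 38/3 + 20/3) = -3, so the B_2-coordinate is 1/2.
[B_1B_2M] = ½·(0·(8−(-4/3)) + (-7)·(-4/3−0) + (19/6)·(0−8)) = ½·(0 + 28/3 − 76/3) = -8, so the B_3-coordinate is 4/3.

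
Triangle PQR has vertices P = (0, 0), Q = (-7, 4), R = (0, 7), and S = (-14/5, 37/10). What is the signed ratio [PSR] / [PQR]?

2/5

[PQR] = ½·(0·(4−7) + (-7)·(7−0) + 0·(0−4)) = ½·(0 − 49 + 0) = -49/2.
[PSR] = ½·(0·(37/10−7) + (-14/5)·(7−0) + 0·(0−(37/10))) = ½·(0 − 98/5 + 0) = -49/5, so the ratio is (-49/5)/(-49/2) = 2/5.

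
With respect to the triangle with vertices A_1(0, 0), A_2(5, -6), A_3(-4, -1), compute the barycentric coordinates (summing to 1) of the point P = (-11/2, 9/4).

Signed area of the reference triangle: [A_1A_2A_3] = ½·(0·(-6−(-1)) + 5·(-1−0) + (-4)·(0−(-6))) = ½·(0 − 5 − 24) = -29/2.
[PA_2A_3] = ½·((-11/2)·(-6−(-1)) + 5·(-1−(9/4)) + (-4)·(9/4−(-6))) = ½·(55/2 − 65/4 − 33) = -87/8, so the A_1-coordinate is (-87/8)/(-29/2) = 3/4.
[A_1PA_3] = ½·(0·(9/4−(-1)) + (-11/2)·(-1−0) + (-4)·(0−(9/4))) = ½·(0 + 11/2 + 9) = 29/4, so the A_2-coordinate is -1/2.
[A_1A_2P] = ½·(0·(-6−(9/4)) + 5·(9/4−0) + (-11/2)·(0−(-6))) = ½·(0 + 45/4 − 33) = -87/8, so the A_3-coordinate is 3/4.
Check: 3/4 − 1/2 + 3/4 = 1.

(3/4, -1/2, 3/4)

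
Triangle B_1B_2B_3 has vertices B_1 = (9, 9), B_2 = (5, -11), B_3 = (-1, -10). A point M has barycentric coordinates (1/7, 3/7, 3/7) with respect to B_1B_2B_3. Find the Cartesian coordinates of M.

M = (1/7)·B_1 + (3/7)·B_2 + (3/7)·B_3.
x-coordinate: (1/7)·9 + (3/7)·5 + (3/7)·(-1) = 3.
y-coordinate: (1/7)·9 + (3/7)·(-11) + (3/7)·(-10) = -54/7.

(3, -54/7)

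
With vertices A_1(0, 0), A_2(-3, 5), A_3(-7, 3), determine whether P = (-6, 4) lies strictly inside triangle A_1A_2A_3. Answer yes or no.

no

Barycentric coordinates of P: (-1/13, 5/13, 9/13).
The three coordinates are negative, positive, positive; a point is interior exactly when all three are positive.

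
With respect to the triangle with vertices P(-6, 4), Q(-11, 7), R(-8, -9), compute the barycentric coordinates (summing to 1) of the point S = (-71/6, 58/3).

(1/3, 3/2, -5/6)

Signed area of the reference triangle: [PQR] = ½·((-6)·(7−(-9)) + (-11)·(-9−4) + (-8)·(4−7)) = ½·(-96 + 143 + 24) = 71/2.
[SQR] = ½·((-71/6)·(7−(-9)) + (-11)·(-9−(58/3)) + (-8)·(58/3−7)) = ½·(-568/3 + 935/3 − 296/3) = 71/6, so the P-coordinate is (71/6)/(71/2) = 1/3.
[PSR] = ½·((-6)·(58/3−(-9)) + (-71/6)·(-9−4) + (-8)·(4−(58/3))) = ½·(-170 + 923/6 + 368/3) = 213/4, so the Q-coordinate is 3/2.
[PQS] = ½·((-6)·(7−(58/3)) + (-11)·(58/3−4) + (-71/6)·(4−7)) = ½·(74 − 506/3 + 71/2) = -355/12, so the R-coordinate is -5/6.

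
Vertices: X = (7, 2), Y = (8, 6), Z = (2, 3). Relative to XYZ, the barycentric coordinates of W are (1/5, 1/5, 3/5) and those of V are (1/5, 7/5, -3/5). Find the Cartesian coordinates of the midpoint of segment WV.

(39/5, 26/5)

Barycentric coordinates of the midpoint are the average: (1/5, 4/5, 0).
Converting: (1/5)·X + (4/5)·Y + 0·Z = (39/5, 26/5).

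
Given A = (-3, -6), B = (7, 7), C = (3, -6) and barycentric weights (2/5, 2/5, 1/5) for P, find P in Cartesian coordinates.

P = (2/5)·A + (2/5)·B + (1/5)·C.
x-coordinate: (2/5)·(-3) + (2/5)·7 + (1/5)·3 = 11/5.
y-coordinate: (2/5)·(-6) + (2/5)·7 + (1/5)·(-6) = -4/5.

(11/5, -4/5)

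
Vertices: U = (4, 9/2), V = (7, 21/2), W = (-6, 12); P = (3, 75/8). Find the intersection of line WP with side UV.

(6, 17/2)

Barycentric coordinates of P with respect to UVW: (1/4, 1/2, 1/4).
On side UV the W-coordinate is zero; dropping P's W-weight 1/4 and renormalizing the remaining 1/4 : 1/2 gives weights 1/3, 2/3 on U, V.
Q = (1/3)·(4, 9/2) + (2/3)·(7, 21/2) = (6, 17/2).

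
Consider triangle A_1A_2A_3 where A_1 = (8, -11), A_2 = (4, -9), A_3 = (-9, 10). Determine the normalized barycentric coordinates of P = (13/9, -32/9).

Signed area of the reference triangle: [A_1A_2A_3] = ½·(8·(-9−10) + 4·(10−(-11)) + (-9)·(-11−(-9))) = ½·(-152 + 84 + 18) = -25.
[PA_2A_3] = ½·((13/9)·(-9−10) + 4·(10−(-32/9)) + (-9)·(-32/9−(-9))) = ½·(-247/9 + 488/9 − 49) = -100/9, so the A_1-coordinate is (-100/9)/(-25) = 4/9.
[A_1PA_3] = ½·(8·(-32/9−10) + (13/9)·(10−(-11)) + (-9)·(-11−(-32/9))) = ½·(-976/9 + 91/3 + 67) = -50/9, so the A_2-coordinate is 2/9.
[A_1A_2P] = ½·(8·(-9−(-32/9)) + 4·(-32/9−(-11)) + (13/9)·(-11−(-9))) = ½·(-392/9 + 268/9 − 26/9) = -25/3, so the A_3-coordinate is 1/3.

(4/9, 2/9, 1/3)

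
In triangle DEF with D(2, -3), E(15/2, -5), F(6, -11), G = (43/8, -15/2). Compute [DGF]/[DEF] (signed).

[DEF] = ½·(2·(-5−(-11)) + (15/2)·(-11−(-3)) + 6·(-3−(-5))) = ½·(12 − 60 + 12) = -18.
[DGF] = ½·(2·(-15/2−(-11)) + (43/8)·(-11−(-3)) + 6·(-3−(-15/2))) = ½·(7 − 43 + 27) = -9/2, so the ratio is (-9/2)/(-18) = 1/4.

1/4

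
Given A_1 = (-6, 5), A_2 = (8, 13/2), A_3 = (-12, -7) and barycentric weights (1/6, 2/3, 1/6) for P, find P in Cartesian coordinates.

(7/3, 4)

P = (1/6)·A_1 + (2/3)·A_2 + (1/6)·A_3.
x-coordinate: (1/6)·(-6) + (2/3)·8 + (1/6)·(-12) = 7/3.
y-coordinate: (1/6)·5 + (2/3)·(13/2) + (1/6)·(-7) = 4.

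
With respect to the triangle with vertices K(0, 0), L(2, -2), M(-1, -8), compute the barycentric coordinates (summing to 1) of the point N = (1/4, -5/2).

(1/2, 1/4, 1/4)

Signed area of the reference triangle: [KLM] = ½·(0·(-2−(-8)) + 2·(-8−0) + (-1)·(0−(-2))) = ½·(0 − 16 − 2) = -9.
[NLM] = ½·((1/4)·(-2−(-8)) + 2·(-8−(-5/2)) + (-1)·(-5/2−(-2))) = ½·(3/2 − 11 + 1/2) = -9/2, so the K-coordinate is (-9/2)/(-9) = 1/2.
[KNM] = ½·(0·(-5/2−(-8)) + (1/4)·(-8−0) + (-1)·(0−(-5/2))) = ½·(0 − 2 − 5/2) = -9/4, so the L-coordinate is 1/4.
[KLN] = ½·(0·(-2−(-5/2)) + 2·(-5/2−0) + (1/4)·(0−(-2))) = ½·(0 − 5 + 1/2) = -9/4, so the M-coordinate is 1/4.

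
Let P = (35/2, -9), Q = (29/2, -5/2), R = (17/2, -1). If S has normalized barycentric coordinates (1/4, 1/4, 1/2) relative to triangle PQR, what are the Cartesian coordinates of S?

(49/4, -27/8)

S = (1/4)·P + (1/4)·Q + (1/2)·R.
x-coordinate: (1/4)·(35/2) + (1/4)·(29/2) + (1/2)·(17/2) = 49/4.
y-coordinate: (1/4)·(-9) + (1/4)·(-5/2) + (1/2)·(-1) = -27/8.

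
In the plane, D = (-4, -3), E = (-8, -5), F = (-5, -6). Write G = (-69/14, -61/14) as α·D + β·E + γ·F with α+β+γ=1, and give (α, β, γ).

(1/2, 1/7, 5/14)

Signed area of the reference triangle: [DEF] = ½·((-4)·(-5−(-6)) + (-8)·(-6−(-3)) + (-5)·(-3−(-5))) = ½·(-4 + 24 − 10) = 5.
[GEF] = ½·((-69/14)·(-5−(-6)) + (-8)·(-6−(-61/14)) + (-5)·(-61/14−(-5))) = ½·(-69/14 + 92/7 − 45/14) = 5/2, so the D-coordinate is (5/2)/5 = 1/2.
[DGF] = ½·((-4)·(-61/14−(-6)) + (-69/14)·(-6−(-3)) + (-5)·(-3−(-61/14))) = ½·(-46/7 + 207/14 − 95/14) = 5/7, so the E-coordinate is 1/7.
[DEG] = ½·((-4)·(-5−(-61/14)) + (-8)·(-61/14−(-3)) + (-69/14)·(-3−(-5))) = ½·(18/7 + 76/7 − 69/7) = 25/14, so the F-coordinate is 5/14.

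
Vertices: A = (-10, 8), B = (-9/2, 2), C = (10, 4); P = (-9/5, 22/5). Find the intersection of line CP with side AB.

(-48/7, 32/7)

Barycentric coordinates of P with respect to ABC: (3/10, 2/5, 3/10).
On side AB the C-coordinate is zero; dropping P's C-weight 3/10 and renormalizing the remaining 3/10 : 2/5 gives weights 3/7, 4/7 on A, B.
Q = (3/7)·(-10, 8) + (4/7)·(-9/2, 2) = (-48/7, 32/7).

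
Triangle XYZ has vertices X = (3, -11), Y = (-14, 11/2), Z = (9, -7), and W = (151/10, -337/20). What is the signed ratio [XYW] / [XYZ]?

[XYZ] = ½·(3·(11/2−(-7)) + (-14)·(-7−(-11)) + 9·(-11−(11/2))) = ½·(75/2 − 56 − 297/2) = -167/2.
[XYW] = ½·(3·(11/2−(-337/20)) + (-14)·(-337/20−(-11)) + (151/10)·(-11−(11/2))) = ½·(1341/20 + 819/10 − 4983/20) = -501/10, so the ratio is (-501/10)/(-167/2) = 3/5.

3/5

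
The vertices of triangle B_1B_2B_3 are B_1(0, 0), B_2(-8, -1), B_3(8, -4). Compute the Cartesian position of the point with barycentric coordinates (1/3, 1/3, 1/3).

(0, -5/3)

M = (1/3)·B_1 + (1/3)·B_2 + (1/3)·B_3.
x-coordinate: (1/3)·0 + (1/3)·(-8) + (1/3)·8 = 0.
y-coordinate: (1/3)·0 + (1/3)·(-1) + (1/3)·(-4) = -5/3.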